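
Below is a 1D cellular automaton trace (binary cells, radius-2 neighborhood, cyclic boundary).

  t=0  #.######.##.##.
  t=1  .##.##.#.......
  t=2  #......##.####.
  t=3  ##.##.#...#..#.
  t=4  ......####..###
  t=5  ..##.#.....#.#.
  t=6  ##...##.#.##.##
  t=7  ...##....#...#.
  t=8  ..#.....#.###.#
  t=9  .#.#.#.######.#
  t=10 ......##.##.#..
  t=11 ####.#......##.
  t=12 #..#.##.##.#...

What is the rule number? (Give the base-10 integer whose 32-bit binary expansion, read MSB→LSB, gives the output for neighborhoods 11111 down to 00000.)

  #####|#  b31=1 t=0,i=4
  ####.|.  b30=0 t=0,i=6
  ###.#|#  b29=1 t=0,i=7
  ###..|.  b28=0 t=4,i=9
  ##.##|.  b27=0 t=0,i=8
  ##.#.|.  b26=0 t=0,i=14
  ##..#|.  b25=0 t=4,i=10
  ##...|.  b24=0 t=4,i=0
  #.###|#  b23=1 t=0,i=2
  #.##.|.  b22=0 t=0,i=9
  #.#.#|.  b21=0 t=0,i=0
  #.#..|#  b20=1 t=1,i=7
  #..##|#  b19=1 t=4,i=11
  #..#.|#  b18=1 t=3,i=12
  #...#|#  b17=1 t=3,i=8
  #....|.  b16=0 t=1,i=9
  .####|.  b15=0 t=0,i=3
  .###.|#  b14=1 t=4,i=13
  .##.#|.  b13=0 t=0,i=10
  .##..|.  b12=0 t=7,i=4
  .#.##|#  b11=1 t=0,i=1
  .#.#.|.  b10=0 t=5,i=12
  .#..#|.  b9=0 t=3,i=11
  .#...|#  b8=1 t=1,i=8
  ..###|.  b7=0 t=4,i=6
  ..##.|.  b6=0 t=1,i=1
  ..#.#|#  b5=1 t=3,i=13
  ..#..|.  b4=0 t=3,i=10
  ...##|#  b3=1 t=1,i=0
  ...#.|#  b2=1 t=3,i=9
  ....#|.  b1=0 t=1,i=14
  .....|#  b0=1 t=1,i=10
  bits 10100000100111100100100100101101 = 2694727981

2694727981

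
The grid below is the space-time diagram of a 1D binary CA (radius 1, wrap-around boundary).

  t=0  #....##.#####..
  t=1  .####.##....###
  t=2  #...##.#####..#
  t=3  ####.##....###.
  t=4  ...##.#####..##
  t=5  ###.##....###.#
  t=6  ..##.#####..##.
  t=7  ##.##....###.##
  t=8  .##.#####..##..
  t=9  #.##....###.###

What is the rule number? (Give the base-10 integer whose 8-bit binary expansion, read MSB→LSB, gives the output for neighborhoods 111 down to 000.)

115

  nb ###: next=.  (t=0,i=9, bit7=0)
  nb ##.: next=#  (t=0,i=6, bit6=1)
  nb #.#: next=#  (t=0,i=7, bit5=1)
  nb #..: next=#  (t=0,i=1, bit4=1)
  nb .##: next=.  (t=0,i=5, bit3=0)
  nb .#.: next=.  (t=0,i=0, bit2=0)
  nb ..#: next=#  (t=0,i=4, bit1=1)
  nb ...: next=#  (t=0,i=2, bit0=1)
  bits 01110011 = 115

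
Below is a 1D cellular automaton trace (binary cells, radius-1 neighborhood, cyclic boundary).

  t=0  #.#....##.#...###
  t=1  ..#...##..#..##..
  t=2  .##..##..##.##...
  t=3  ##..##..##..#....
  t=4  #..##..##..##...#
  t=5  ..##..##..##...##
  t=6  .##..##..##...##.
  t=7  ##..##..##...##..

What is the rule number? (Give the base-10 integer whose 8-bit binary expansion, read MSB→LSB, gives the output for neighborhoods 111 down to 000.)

14

  [7] ### => .  t=0,i=15
  [6] ##. => .  t=0,i=0
  [5] #.# => .  t=0,i=1
  [4] #.. => .  t=0,i=3
  [3] .## => #  t=0,i=7
  [2] .#. => #  t=0,i=2
  [1] ..# => #  t=0,i=6
  [0] ... => .  t=0,i=4
  bits 00001110 = 14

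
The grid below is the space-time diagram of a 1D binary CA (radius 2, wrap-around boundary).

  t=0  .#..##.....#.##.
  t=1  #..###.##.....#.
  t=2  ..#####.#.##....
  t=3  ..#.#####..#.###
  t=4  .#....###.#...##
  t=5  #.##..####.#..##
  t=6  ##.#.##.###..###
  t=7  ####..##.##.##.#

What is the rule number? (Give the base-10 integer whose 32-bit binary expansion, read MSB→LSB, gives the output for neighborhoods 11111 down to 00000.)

  #####|#  b31=1 t=2,i=4
  ####.|#  b30=1 t=2,i=5
  ###.#|#  b29=1 t=1,i=5
  ###..|#  b28=1 t=3,i=8
  ##.##|#  b27=1 t=1,i=6
  ##.#.|#  b26=1 t=2,i=7
  ##..#|.  b25=0 t=0,i=15
  ##...|.  b24=0 t=0,i=6
  #.###|.  b23=0 t=3,i=4
  #.##.|.  b22=0 t=0,i=13
  #.#.#|#  b21=1 t=2,i=8
  #.#..|.  b20=0 t=1,i=0
  #..##|#  b19=1 t=0,i=3
  #..#.|#  b18=1 t=0,i=0
  #...#|.  b17=0 t=4,i=12
  #....|#  b16=1 t=0,i=7
  .####|.  b15=0 t=2,i=3
  .###.|#  b14=1 t=1,i=4
  .##.#|#  b13=1 t=4,i=15
  .##..|#  b12=1 t=0,i=5
  .#.##|.  b11=0 t=0,i=12
  .#.#.|.  b10=0 t=1,i=15
  .#..#|.  b9=0 t=0,i=2
  .#...|#  b8=1 t=4,i=2
  ..###|#  b7=1 t=1,i=3
  ..##.|#  b6=1 t=0,i=4
  ..#.#|.  b5=0 t=0,i=11
  ..#..|.  b4=0 t=0,i=1
  ...##|.  b3=0 t=2,i=1
  ...#.|.  b2=0 t=0,i=10
  ....#|.  b1=0 t=0,i=9
  .....|#  b0=1 t=0,i=8
  bits 11111100001011010111000111000001 = 4230836673

4230836673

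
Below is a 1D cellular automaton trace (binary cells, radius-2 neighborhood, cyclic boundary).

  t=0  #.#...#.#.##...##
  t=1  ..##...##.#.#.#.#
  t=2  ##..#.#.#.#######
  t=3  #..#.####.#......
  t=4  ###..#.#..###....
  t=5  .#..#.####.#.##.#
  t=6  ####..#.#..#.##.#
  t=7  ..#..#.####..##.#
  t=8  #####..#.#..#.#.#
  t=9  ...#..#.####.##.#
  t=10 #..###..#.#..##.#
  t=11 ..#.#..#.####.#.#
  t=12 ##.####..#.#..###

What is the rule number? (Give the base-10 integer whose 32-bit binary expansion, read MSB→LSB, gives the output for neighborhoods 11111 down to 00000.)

1107126040

  [31] ##### => .  t=2,i=12
  [30] ####. => #  t=2,i=0
  [29] ###.# => .  t=0,i=0
  [28] ###.. => .  t=2,i=1
  [27] ##.## => .  t=6,i=15
  [26] ##.#. => .  t=0,i=1
  [25] ##..# => .  t=2,i=2
  [24] ##... => #  t=0,i=12
  [23] #.### => #  t=2,i=10
  [22] #.##. => #  t=0,i=10
  [21] #.#.# => #  t=0,i=8
  [20] #.#.. => #  t=0,i=2
  [19] #..## => #  t=1,i=1
  [18] #..#. => #  t=2,i=3
  [17] #...# => .  t=0,i=4
  [16] #.... => #  t=3,i=12
  [15] .#### => .  t=2,i=11
  [14] .###. => #  t=0,i=16
  [13] .##.# => #  t=1,i=8
  [12] .##.. => .  t=0,i=11
  [11] .#.## => .  t=0,i=9
  [10] .#.#. => #  t=0,i=7
  [9] .#..# => #  t=1,i=0
  [8] .#... => #  t=0,i=3
  [7] ..### => .  t=0,i=15
  [6] ..##. => .  t=1,i=2
  [5] ..#.# => .  t=0,i=6
  [4] ..#.. => #  t=3,i=0
  [3] ...## => #  t=0,i=14
  [2] ...#. => .  t=0,i=5
  [1] ....# => .  t=3,i=15
  [0] ..... => .  t=3,i=13
  bits 01000001111111010110011100011000 = 1107126040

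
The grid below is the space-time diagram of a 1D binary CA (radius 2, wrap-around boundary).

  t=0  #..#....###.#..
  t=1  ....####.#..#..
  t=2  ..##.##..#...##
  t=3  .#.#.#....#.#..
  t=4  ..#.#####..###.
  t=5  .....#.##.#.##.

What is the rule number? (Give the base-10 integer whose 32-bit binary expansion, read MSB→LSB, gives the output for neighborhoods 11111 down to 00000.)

1348068618

  nb #####: next=.  (t=4,i=6, bit31=0)
  nb ####.: next=#  (t=1,i=6, bit30=1)
  nb ###.#: next=.  (t=0,i=10, bit29=0)
  nb ###..: next=#  (t=4,i=8, bit28=1)
  nb ##.##: next=.  (t=2,i=4, bit27=0)
  nb ##.#.: next=.  (t=0,i=11, bit26=0)
  nb ##..#: next=.  (t=2,i=0, bit25=0)
  nb ##...: next=.  (t=4,i=14, bit24=0)
  nb #.###: next=.  (t=4,i=4, bit23=0)
  nb #.##.: next=#  (t=2,i=5, bit22=1)
  nb #.#.#: next=.  (t=3,i=3, bit21=0)
  nb #.#..: next=#  (t=0,i=12, bit20=1)
  nb #..##: next=#  (t=2,i=1, bit19=1)
  nb #..#.: next=.  (t=0,i=2, bit18=0)
  nb #...#: next=.  (t=2,i=11, bit17=0)
  nb #....: next=#  (t=0,i=5, bit16=1)
  nb .####: next=#  (t=1,i=5, bit15=1)
  nb .###.: next=#  (t=0,i=9, bit14=1)
  nb .##.#: next=#  (t=2,i=3, bit13=1)
  nb .##..: next=.  (t=2,i=6, bit12=0)
  nb .#.##: next=.  (t=4,i=3, bit11=0)
  nb .#.#.: next=#  (t=3,i=2, bit10=1)
  nb .#..#: next=.  (t=0,i=1, bit9=0)
  nb .#...: next=#  (t=0,i=4, bit8=1)
  nb ..###: next=.  (t=0,i=8, bit7=0)
  nb ..##.: next=.  (t=2,i=2, bit6=0)
  nb ..#.#: next=.  (t=3,i=1, bit5=0)
  nb ..#..: next=.  (t=0,i=0, bit4=0)
  nb ...##: next=#  (t=0,i=7, bit3=1)
  nb ...#.: next=.  (t=3,i=0, bit2=0)
  nb ....#: next=#  (t=0,i=6, bit1=1)
  nb .....: next=.  (t=1,i=0, bit0=0)
  bits 01010000010110011110010100001010 = 1348068618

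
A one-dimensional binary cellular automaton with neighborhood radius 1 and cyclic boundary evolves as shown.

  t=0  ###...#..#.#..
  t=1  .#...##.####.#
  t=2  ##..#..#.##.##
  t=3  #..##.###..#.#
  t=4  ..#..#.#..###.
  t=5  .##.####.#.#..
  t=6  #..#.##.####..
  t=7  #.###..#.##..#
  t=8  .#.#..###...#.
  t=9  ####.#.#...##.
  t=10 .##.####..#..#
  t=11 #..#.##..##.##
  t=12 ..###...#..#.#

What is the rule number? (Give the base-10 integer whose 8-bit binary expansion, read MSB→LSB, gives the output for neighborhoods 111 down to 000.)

166

  ### -> #   bit 7 = 1  t=0,i=1
  ##. -> .   bit 6 = 0  t=0,i=2
  #.# -> #   bit 5 = 1  t=0,i=10
  #.. -> .   bit 4 = 0  t=0,i=3
  .## -> .   bit 3 = 0  t=0,i=0
  .#. -> #   bit 2 = 1  t=0,i=6
  ..# -> #   bit 1 = 1  t=0,i=5
  ... -> .   bit 0 = 0  t=0,i=4
  bits 10100110 = 166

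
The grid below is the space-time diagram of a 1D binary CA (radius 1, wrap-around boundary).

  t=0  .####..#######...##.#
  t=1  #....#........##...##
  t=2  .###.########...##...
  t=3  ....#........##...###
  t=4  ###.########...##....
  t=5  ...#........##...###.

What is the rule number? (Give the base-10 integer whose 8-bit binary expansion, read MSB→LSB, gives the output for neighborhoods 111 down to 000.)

53

  [7] ### => .  t=0,i=2
  [6] ##. => .  t=0,i=4
  [5] #.# => #  t=0,i=0
  [4] #.. => #  t=0,i=5
  [3] .## => .  t=0,i=1
  [2] .#. => #  t=0,i=20
  [1] ..# => .  t=0,i=6
  [0] ... => #  t=0,i=15
  bits 00110101 = 53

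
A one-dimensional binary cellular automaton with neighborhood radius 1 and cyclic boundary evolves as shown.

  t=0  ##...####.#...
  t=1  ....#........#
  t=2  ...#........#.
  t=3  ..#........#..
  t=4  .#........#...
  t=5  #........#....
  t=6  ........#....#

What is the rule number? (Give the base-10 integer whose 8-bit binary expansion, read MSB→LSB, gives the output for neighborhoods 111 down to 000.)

  [7] ### => .  t=0,i=6
  [6] ##. => .  t=0,i=1
  [5] #.# => .  t=0,i=9
  [4] #.. => .  t=0,i=2
  [3] .## => .  t=0,i=0
  [2] .#. => .  t=0,i=10
  [1] ..# => #  t=0,i=4
  [0] ... => .  t=0,i=3
  bits 00000010 = 2

2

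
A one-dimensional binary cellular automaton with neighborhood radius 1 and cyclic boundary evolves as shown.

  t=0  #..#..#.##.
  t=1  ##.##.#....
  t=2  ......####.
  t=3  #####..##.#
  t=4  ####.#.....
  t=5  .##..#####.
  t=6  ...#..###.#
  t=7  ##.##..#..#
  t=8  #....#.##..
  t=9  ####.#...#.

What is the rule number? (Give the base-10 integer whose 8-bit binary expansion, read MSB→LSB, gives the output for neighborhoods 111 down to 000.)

  nb ###: next=#  (t=2,i=7, bit7=1)
  nb ##.: next=.  (t=0,i=9, bit6=0)
  nb #.#: next=.  (t=0,i=7, bit5=0)
  nb #..: next=#  (t=0,i=1, bit4=1)
  nb .##: next=.  (t=0,i=8, bit3=0)
  nb .#.: next=#  (t=0,i=0, bit2=1)
  nb ..#: next=.  (t=0,i=2, bit1=0)
  nb ...: next=#  (t=1,i=8, bit0=1)
  bits 10010101 = 149

149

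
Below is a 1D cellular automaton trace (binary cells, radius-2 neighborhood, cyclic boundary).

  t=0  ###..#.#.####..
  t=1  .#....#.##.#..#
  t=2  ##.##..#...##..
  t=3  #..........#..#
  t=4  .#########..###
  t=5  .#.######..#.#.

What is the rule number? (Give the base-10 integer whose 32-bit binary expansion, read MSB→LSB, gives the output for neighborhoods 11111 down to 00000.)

  nb #####: next=#  (t=4,i=3, bit31=1)
  nb ####.: next=#  (t=0,i=11, bit30=1)
  nb ###.#: next=.  (t=4,i=14, bit29=0)
  nb ###..: next=.  (t=0,i=2, bit28=0)
  nb ##.##: next=.  (t=2,i=2, bit27=0)
  nb ##.#.: next=.  (t=1,i=10, bit26=0)
  nb ##..#: next=.  (t=0,i=3, bit25=0)
  nb ##...: next=#  (t=3,i=1, bit24=1)
  nb #.###: next=#  (t=0,i=9, bit23=1)
  nb #.##.: next=.  (t=1,i=8, bit22=0)
  nb #.#.#: next=.  (t=0,i=7, bit21=0)
  nb #.#..: next=#  (t=1,i=1, bit20=1)
  nb #..##: next=#  (t=0,i=14, bit19=1)
  nb #..#.: next=.  (t=0,i=4, bit18=0)
  nb #...#: next=.  (t=2,i=9, bit17=0)
  nb #....: next=#  (t=1,i=3, bit16=1)
  nb .####: next=.  (t=0,i=10, bit15=0)
  nb .###.: next=#  (t=0,i=1, bit14=1)
  nb .##.#: next=.  (t=1,i=9, bit13=0)
  nb .##..: next=.  (t=2,i=4, bit12=0)
  nb .#.##: next=#  (t=0,i=8, bit11=1)
  nb .#.#.: next=#  (t=0,i=6, bit10=1)
  nb .#..#: next=#  (t=1,i=12, bit9=1)
  nb .#...: next=.  (t=1,i=2, bit8=0)
  nb ..###: next=.  (t=0,i=0, bit7=0)
  nb ..##.: next=#  (t=2,i=0, bit6=1)
  nb ..#.#: next=.  (t=0,i=5, bit5=0)
  nb ..#..: next=.  (t=2,i=7, bit4=0)
  nb ...##: next=.  (t=2,i=10, bit3=0)
  nb ...#.: next=.  (t=1,i=5, bit2=0)
  nb ....#: next=#  (t=1,i=4, bit1=1)
  nb .....: next=#  (t=3,i=3, bit0=1)
  bits 11000001100110010100111001000011 = 3248049731

3248049731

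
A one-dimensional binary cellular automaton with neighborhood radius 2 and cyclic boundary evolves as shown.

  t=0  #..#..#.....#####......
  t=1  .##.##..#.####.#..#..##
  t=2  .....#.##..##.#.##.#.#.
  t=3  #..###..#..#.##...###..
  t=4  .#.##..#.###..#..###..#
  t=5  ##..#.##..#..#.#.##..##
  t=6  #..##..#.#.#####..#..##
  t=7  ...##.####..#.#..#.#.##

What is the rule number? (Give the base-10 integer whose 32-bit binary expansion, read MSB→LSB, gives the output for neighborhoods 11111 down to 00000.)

1143330542

  #####|.  b31=0 t=0,i=14
  ####.|#  b30=1 t=0,i=15
  ###.#|.  b29=0 t=1,i=13
  ###..|.  b28=0 t=0,i=16
  ##.##|.  b27=0 t=1,i=0
  ##.#.|#  b26=1 t=1,i=14
  ##..#|.  b25=0 t=1,i=6
  ##...|.  b24=0 t=0,i=17
  #.###|.  b23=0 t=1,i=10
  #.##.|.  b22=0 t=1,i=1
  #.#.#|#  b21=1 t=2,i=14
  #.#..|.  b20=0 t=1,i=15
  #..##|.  b19=0 t=1,i=20
  #..#.|#  b18=1 t=0,i=2
  #...#|.  b17=0 t=3,i=16
  #....|#  b16=1 t=0,i=8
  .####|#  b15=1 t=0,i=13
  .###.|#  b14=1 t=3,i=4
  .##.#|.  b13=0 t=1,i=2
  .##..|#  b12=1 t=1,i=5
  .#.##|.  b11=0 t=1,i=9
  .#.#.|#  b10=1 t=2,i=20
  .#..#|#  b9=1 t=0,i=1
  .#...|.  b8=0 t=0,i=7
  ..###|#  b7=1 t=0,i=12
  ..##.|#  b6=1 t=1,i=21
  ..#.#|#  b5=1 t=1,i=8
  ..#..|.  b4=0 t=0,i=0
  ...##|#  b3=1 t=0,i=11
  ...#.|#  b2=1 t=0,i=22
  ....#|#  b1=1 t=0,i=10
  .....|.  b0=0 t=0,i=9
  bits 01000100001001011101011011101110 = 1143330542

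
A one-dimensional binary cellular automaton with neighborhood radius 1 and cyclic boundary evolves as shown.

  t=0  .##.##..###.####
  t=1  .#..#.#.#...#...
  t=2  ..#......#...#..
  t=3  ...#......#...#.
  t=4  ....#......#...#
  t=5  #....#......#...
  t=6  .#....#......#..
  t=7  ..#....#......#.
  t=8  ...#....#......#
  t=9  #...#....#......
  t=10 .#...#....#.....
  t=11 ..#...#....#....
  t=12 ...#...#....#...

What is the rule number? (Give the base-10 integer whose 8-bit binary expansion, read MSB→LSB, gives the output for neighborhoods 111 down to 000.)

24

  [7] ### => .  t=0,i=9
  [6] ##. => .  t=0,i=2
  [5] #.# => .  t=0,i=0
  [4] #.. => #  t=0,i=6
  [3] .## => #  t=0,i=1
  [2] .#. => .  t=1,i=1
  [1] ..# => .  t=0,i=7
  [0] ... => .  t=1,i=10
  bits 00011000 = 24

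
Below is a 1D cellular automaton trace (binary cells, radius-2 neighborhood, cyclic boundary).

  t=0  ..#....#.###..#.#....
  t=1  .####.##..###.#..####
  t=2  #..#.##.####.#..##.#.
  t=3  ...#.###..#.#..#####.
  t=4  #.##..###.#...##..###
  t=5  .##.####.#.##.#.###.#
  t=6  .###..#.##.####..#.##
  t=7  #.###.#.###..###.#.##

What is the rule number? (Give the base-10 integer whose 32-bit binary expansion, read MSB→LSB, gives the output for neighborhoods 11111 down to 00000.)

1600872949

  nb #####: next=.  (t=3,i=17, bit31=0)
  nb ####.: next=#  (t=1,i=3, bit30=1)
  nb ###.#: next=.  (t=1,i=4, bit29=0)
  nb ###..: next=#  (t=0,i=11, bit28=1)
  nb ##.##: next=#  (t=1,i=0, bit27=1)
  nb ##.#.: next=#  (t=1,i=13, bit26=1)
  nb ##..#: next=#  (t=0,i=12, bit25=1)
  nb ##...: next=#  (t=3,i=20, bit24=1)
  nb #.###: next=.  (t=0,i=9, bit23=0)
  nb #.##.: next=#  (t=1,i=6, bit22=1)
  nb #.#.#: next=#  (t=2,i=19, bit21=1)
  nb #.#..: next=.  (t=0,i=16, bit20=0)
  nb #..##: next=#  (t=1,i=9, bit19=1)
  nb #..#.: next=.  (t=0,i=13, bit18=0)
  nb #...#: next=#  (t=4,i=12, bit17=1)
  nb #....: next=#  (t=0,i=4, bit16=1)
  nb .####: next=.  (t=1,i=2, bit15=0)
  nb .###.: next=#  (t=0,i=10, bit14=1)
  nb .##.#: next=#  (t=2,i=6, bit13=1)
  nb .##..: next=.  (t=1,i=7, bit12=0)
  nb .#.##: next=.  (t=0,i=8, bit11=0)
  nb .#.#.: next=.  (t=0,i=15, bit10=0)
  nb .#..#: next=.  (t=1,i=15, bit9=0)
  nb .#...: next=#  (t=0,i=3, bit8=1)
  nb ..###: next=#  (t=1,i=10, bit7=1)
  nb ..##.: next=#  (t=2,i=16, bit6=1)
  nb ..#.#: next=#  (t=0,i=7, bit5=1)
  nb ..#..: next=#  (t=0,i=2, bit4=1)
  nb ...##: next=.  (t=4,i=13, bit3=0)
  nb ...#.: next=#  (t=0,i=1, bit2=1)
  nb ....#: next=.  (t=0,i=0, bit1=0)
  nb .....: next=#  (t=0,i=19, bit0=1)
  bits 01011111011010110110000111110101 = 1600872949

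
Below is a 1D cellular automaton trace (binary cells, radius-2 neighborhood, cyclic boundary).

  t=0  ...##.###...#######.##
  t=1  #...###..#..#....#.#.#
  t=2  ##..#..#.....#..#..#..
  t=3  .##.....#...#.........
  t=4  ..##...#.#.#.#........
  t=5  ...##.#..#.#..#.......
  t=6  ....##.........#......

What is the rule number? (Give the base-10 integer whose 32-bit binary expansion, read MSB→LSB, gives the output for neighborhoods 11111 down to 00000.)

  [31] ##### => .  t=0,i=14
  [30] ####. => #  t=0,i=17
  [29] ###.# => .  t=0,i=18
  [28] ###.. => .  t=0,i=8
  [27] ##.## => #  t=0,i=5
  [26] ##.#. => #  t=5,i=5
  [25] ##..# => #  t=1,i=7
  [24] ##... => #  t=0,i=0
  [23] #.### => #  t=0,i=6
  [22] #.##. => .  t=0,i=20
  [21] #.#.# => #  t=1,i=19
  [20] #.#.. => .  t=4,i=13
  [19] #..## => .  t=2,i=21
  [18] #..#. => .  t=1,i=8
  [17] #...# => .  t=0,i=1
  [16] #.... => .  t=1,i=14
  [15] .#### => .  t=0,i=13
  [14] .###. => .  t=0,i=7
  [13] .##.# => #  t=0,i=4
  [12] .##.. => #  t=0,i=21
  [11] .#.## => .  t=1,i=20
  [10] .#.#. => .  t=1,i=18
  [9] .#..# => .  t=1,i=10
  [8] .#... => #  t=1,i=13
  [7] ..### => #  t=0,i=12
  [6] ..##. => .  t=0,i=3
  [5] ..#.# => .  t=1,i=17
  [4] ..#.. => .  t=1,i=9
  [3] ...## => .  t=0,i=2
  [2] ...#. => #  t=1,i=16
  [1] ....# => .  t=1,i=15
  [0] ..... => .  t=2,i=10
  bits 01001111101000000011000110000100 = 1335898500

1335898500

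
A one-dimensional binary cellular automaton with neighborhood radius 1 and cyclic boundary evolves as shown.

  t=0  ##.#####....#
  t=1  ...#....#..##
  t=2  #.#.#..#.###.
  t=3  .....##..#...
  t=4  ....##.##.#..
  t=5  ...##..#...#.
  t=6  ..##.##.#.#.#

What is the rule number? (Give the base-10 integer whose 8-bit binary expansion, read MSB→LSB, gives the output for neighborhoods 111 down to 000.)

26

  nb ###: next=.  (t=0,i=0, bit7=0)
  nb ##.: next=.  (t=0,i=1, bit6=0)
  nb #.#: next=.  (t=0,i=2, bit5=0)
  nb #..: next=#  (t=0,i=8, bit4=1)
  nb .##: next=#  (t=0,i=3, bit3=1)
  nb .#.: next=.  (t=1,i=3, bit2=0)
  nb ..#: next=#  (t=0,i=11, bit1=1)
  nb ...: next=.  (t=0,i=9, bit0=0)
  bits 00011010 = 26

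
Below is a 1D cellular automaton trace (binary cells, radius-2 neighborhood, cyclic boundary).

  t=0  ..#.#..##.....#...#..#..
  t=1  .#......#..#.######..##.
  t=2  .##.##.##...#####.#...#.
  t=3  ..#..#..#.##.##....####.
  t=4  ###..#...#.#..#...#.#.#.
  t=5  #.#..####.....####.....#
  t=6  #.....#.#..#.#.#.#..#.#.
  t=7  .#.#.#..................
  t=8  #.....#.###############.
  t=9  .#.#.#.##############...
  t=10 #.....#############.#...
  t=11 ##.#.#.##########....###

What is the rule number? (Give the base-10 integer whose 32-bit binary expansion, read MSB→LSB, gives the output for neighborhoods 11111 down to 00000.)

2424486173

  ##### -> #   bit 31 = 1  t=1,i=15
  ####. -> .   bit 30 = 0  t=1,i=17
  ###.# -> .   bit 29 = 0  t=2,i=16
  ###.. -> #   bit 28 = 1  t=1,i=18
  ##.## -> .   bit 27 = 0  t=2,i=3
  ##.#. -> .   bit 26 = 0  t=2,i=17
  ##..# -> .   bit 25 = 0  t=1,i=19
  ##... -> .   bit 24 = 0  t=0,i=9
  #.### -> #   bit 23 = 1  t=1,i=13
  #.##. -> .   bit 22 = 0  t=2,i=4
  #.#.# -> .   bit 21 = 0  t=4,i=20
  #.#.. -> .   bit 20 = 0  t=0,i=4
  #..## -> .   bit 19 = 0  t=0,i=6
  #..#. -> .   bit 18 = 0  t=0,i=20
  #...# -> #   bit 17 = 1  t=0,i=16
  #.... -> .   bit 16 = 0  t=0,i=10
  .#### -> #   bit 15 = 1  t=1,i=14
  .###. -> .   bit 14 = 0  t=4,i=1
  .##.# -> #   bit 13 = 1  t=2,i=2
  .##.. -> #   bit 12 = 1  t=0,i=8
  .#.## -> #   bit 11 = 1  t=1,i=12
  .#.#. -> .   bit 10 = 0  t=0,i=3
  .#..# -> .   bit 9 = 0  t=0,i=5
  .#... -> #   bit 8 = 1  t=0,i=15
  ..### -> .   bit 7 = 0  t=2,i=12
  ..##. -> .   bit 6 = 0  t=0,i=7
  ..#.# -> .   bit 5 = 0  t=0,i=2
  ..#.. -> #   bit 4 = 1  t=0,i=14
  ...## -> #   bit 3 = 1  t=2,i=11
  ...#. -> #   bit 2 = 1  t=0,i=1
  ....# -> .   bit 1 = 0  t=0,i=0
  ..... -> #   bit 0 = 1  t=0,i=11
  bits 10010000100000101011100100011101 = 2424486173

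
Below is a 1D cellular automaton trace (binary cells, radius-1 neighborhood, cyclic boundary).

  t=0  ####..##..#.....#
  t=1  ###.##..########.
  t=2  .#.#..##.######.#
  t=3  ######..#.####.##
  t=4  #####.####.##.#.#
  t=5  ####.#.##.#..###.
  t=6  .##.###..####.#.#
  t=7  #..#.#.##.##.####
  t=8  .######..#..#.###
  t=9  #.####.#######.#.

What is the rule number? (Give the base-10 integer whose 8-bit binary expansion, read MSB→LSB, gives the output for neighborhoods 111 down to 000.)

  [7] ### => #  t=0,i=0
  [6] ##. => .  t=0,i=3
  [5] #.# => #  t=1,i=3
  [4] #.. => #  t=0,i=4
  [3] .## => .  t=0,i=6
  [2] .#. => #  t=0,i=10
  [1] ..# => #  t=0,i=5
  [0] ... => #  t=0,i=12
  bits 10110111 = 183

183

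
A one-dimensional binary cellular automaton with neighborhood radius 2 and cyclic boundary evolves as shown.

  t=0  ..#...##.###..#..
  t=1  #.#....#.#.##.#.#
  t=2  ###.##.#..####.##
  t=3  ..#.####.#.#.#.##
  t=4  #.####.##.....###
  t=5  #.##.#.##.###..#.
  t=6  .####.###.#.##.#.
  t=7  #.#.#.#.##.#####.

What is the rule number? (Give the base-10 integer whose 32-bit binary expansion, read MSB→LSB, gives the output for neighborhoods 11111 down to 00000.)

920238131

  ##### -> .   bit 31 = 0  t=2,i=0
  ####. -> .   bit 30 = 0  t=2,i=1
  ###.# -> #   bit 29 = 1  t=2,i=2
  ###.. -> #   bit 28 = 1  t=0,i=11
  ##.## -> .   bit 27 = 0  t=0,i=8
  ##.#. -> #   bit 26 = 1  t=1,i=1
  ##..# -> #   bit 25 = 1  t=0,i=12
  ##... -> .   bit 24 = 0  t=4,i=9
  #.### -> #   bit 23 = 1  t=0,i=9
  #.##. -> #   bit 22 = 1  t=1,i=11
  #.#.# -> .   bit 21 = 0  t=1,i=9
  #.#.. -> #   bit 20 = 1  t=1,i=2
  #..## -> #   bit 19 = 1  t=2,i=9
  #..#. -> .   bit 18 = 0  t=0,i=13
  #...# -> .   bit 17 = 0  t=0,i=4
  #.... -> #   bit 16 = 1  t=0,i=16
  .#### -> #   bit 15 = 1  t=2,i=11
  .###. -> .   bit 14 = 0  t=0,i=10
  .##.# -> #   bit 13 = 1  t=0,i=7
  .##.. -> #   bit 12 = 1  t=3,i=16
  .#.## -> #   bit 11 = 1  t=1,i=10
  .#.#. -> .   bit 10 = 0  t=1,i=8
  .#..# -> .   bit 9 = 0  t=2,i=8
  .#... -> .   bit 8 = 0  t=0,i=3
  ..### -> .   bit 7 = 0  t=2,i=10
  ..##. -> .   bit 6 = 0  t=0,i=6
  ..#.# -> #   bit 5 = 1  t=1,i=7
  ..#.. -> #   bit 4 = 1  t=0,i=2
  ...## -> .   bit 3 = 0  t=0,i=5
  ...#. -> .   bit 2 = 0  t=0,i=1
  ....# -> #   bit 1 = 1  t=0,i=0
  ..... -> #   bit 0 = 1  t=4,i=11
  bits 00110110110110011011100000110011 = 920238131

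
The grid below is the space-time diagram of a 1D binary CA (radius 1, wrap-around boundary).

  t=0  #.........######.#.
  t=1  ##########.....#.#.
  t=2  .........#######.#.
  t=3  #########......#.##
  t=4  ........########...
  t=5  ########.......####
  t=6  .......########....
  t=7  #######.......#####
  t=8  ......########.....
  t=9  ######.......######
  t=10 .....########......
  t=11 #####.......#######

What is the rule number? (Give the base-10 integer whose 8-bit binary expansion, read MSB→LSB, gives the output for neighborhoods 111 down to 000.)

87

  [7] ### => .  t=0,i=11
  [6] ##. => #  t=0,i=15
  [5] #.# => .  t=0,i=16
  [4] #.. => #  t=0,i=1
  [3] .## => .  t=0,i=10
  [2] .#. => #  t=0,i=0
  [1] ..# => #  t=0,i=9
  [0] ... => #  t=0,i=2
  bits 01010111 = 87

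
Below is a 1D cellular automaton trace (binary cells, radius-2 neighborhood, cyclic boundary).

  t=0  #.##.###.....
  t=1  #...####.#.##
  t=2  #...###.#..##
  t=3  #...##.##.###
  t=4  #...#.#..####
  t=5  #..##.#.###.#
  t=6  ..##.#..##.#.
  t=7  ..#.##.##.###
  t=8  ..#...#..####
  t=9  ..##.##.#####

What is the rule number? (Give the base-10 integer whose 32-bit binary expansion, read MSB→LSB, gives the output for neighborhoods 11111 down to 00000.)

  #####|.  b31=0 t=4,i=11
  ####.|#  b30=1 t=1,i=6
  ###.#|.  b29=0 t=1,i=7
  ###..|#  b28=1 t=0,i=7
  ##.##|#  b27=1 t=0,i=4
  ##.#.|#  b26=1 t=1,i=8
  ##..#|.  b25=0 t=5,i=1
  ##...|.  b24=0 t=0,i=8
  #.###|#  b23=1 t=0,i=5
  #.##.|.  b22=0 t=0,i=2
  #.#.#|.  b21=0 t=1,i=9
  #.#..|#  b20=1 t=2,i=8
  #..##|#  b19=1 t=2,i=10
  #..#.|.  b18=0 t=7,i=1
  #...#|.  b17=0 t=1,i=2
  #....|#  b16=1 t=0,i=9
  .####|#  b15=1 t=1,i=5
  .###.|#  b14=1 t=0,i=6
  .##.#|.  b13=0 t=0,i=3
  .##..|.  b12=0 t=5,i=0
  .#.##|.  b11=0 t=0,i=1
  .#.#.|.  b10=0 t=4,i=5
  .#..#|.  b9=0 t=2,i=9
  .#...|#  b8=1 t=6,i=12
  ..###|#  b7=1 t=1,i=4
  ..##.|#  b6=1 t=3,i=4
  ..#.#|#  b5=1 t=0,i=0
  ..#..|#  b4=1 t=8,i=2
  ...##|.  b3=0 t=1,i=3
  ...#.|#  b2=1 t=0,i=12
  ....#|#  b1=1 t=0,i=11
  .....|.  b0=0 t=0,i=10
  bits 01011100100110011100000111110110 = 1553580534

1553580534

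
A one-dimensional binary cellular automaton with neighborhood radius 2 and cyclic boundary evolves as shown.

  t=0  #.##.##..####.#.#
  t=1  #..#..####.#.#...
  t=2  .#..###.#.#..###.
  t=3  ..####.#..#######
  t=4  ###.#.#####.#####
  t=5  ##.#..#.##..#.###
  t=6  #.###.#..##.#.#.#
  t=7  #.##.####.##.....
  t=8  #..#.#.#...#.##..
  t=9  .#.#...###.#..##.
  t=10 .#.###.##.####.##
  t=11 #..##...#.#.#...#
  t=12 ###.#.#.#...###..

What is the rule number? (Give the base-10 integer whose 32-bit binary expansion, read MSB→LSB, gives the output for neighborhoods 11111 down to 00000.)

  nb #####: next=#  (t=3,i=12, bit31=1)
  nb ####.: next=#  (t=0,i=11, bit30=1)
  nb ###.#: next=.  (t=0,i=12, bit29=0)
  nb ###..: next=#  (t=2,i=15, bit28=1)
  nb ##.##: next=.  (t=0,i=1, bit27=0)
  nb ##.#.: next=#  (t=0,i=13, bit26=1)
  nb ##..#: next=#  (t=0,i=7, bit25=1)
  nb ##...: next=.  (t=7,i=12, bit24=0)
  nb #.###: next=#  (t=4,i=6, bit23=1)
  nb #.##.: next=.  (t=0,i=2, bit22=0)
  nb #.#.#: next=.  (t=0,i=14, bit21=0)
  nb #.#..: next=#  (t=1,i=13, bit20=1)
  nb #..##: next=#  (t=0,i=8, bit19=1)
  nb #..#.: next=.  (t=1,i=2, bit18=0)
  nb #...#: next=#  (t=1,i=15, bit17=1)
  nb #....: next=#  (t=7,i=13, bit16=1)
  nb .####: next=.  (t=0,i=10, bit15=0)
  nb .###.: next=#  (t=2,i=5, bit14=1)
  nb .##.#: next=#  (t=0,i=0, bit13=1)
  nb .##..: next=#  (t=0,i=6, bit12=1)
  nb .#.##: next=.  (t=0,i=15, bit11=0)
  nb .#.#.: next=.  (t=1,i=12, bit10=0)
  nb .#..#: next=#  (t=1,i=1, bit9=1)
  nb .#...: next=#  (t=1,i=14, bit8=1)
  nb ..###: next=#  (t=0,i=9, bit7=1)
  nb ..##.: next=.  (t=6,i=9, bit6=0)
  nb ..#.#: next=#  (t=5,i=6, bit5=1)
  nb ..#..: next=.  (t=1,i=0, bit4=0)
  nb ...##: next=.  (t=9,i=6, bit3=0)
  nb ...#.: next=.  (t=1,i=16, bit2=0)
  nb ....#: next=.  (t=7,i=15, bit1=0)
  nb .....: next=#  (t=7,i=14, bit0=1)
  bits 11010110100110110111001110100001 = 3600511905

3600511905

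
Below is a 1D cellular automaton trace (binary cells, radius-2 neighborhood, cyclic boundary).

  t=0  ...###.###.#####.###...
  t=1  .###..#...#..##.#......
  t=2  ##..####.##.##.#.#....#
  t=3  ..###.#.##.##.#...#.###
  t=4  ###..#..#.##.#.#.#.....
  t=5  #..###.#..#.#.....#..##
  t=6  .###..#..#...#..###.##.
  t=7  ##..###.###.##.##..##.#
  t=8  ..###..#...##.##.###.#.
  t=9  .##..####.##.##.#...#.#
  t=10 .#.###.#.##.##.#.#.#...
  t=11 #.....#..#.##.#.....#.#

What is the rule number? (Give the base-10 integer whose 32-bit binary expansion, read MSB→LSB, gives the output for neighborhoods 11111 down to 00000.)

3461087710

  nb #####: next=#  (t=0,i=13, bit31=1)
  nb ####.: next=#  (t=0,i=14, bit30=1)
  nb ###.#: next=.  (t=0,i=5, bit29=0)
  nb ###..: next=.  (t=0,i=19, bit28=0)
  nb ##.##: next=#  (t=0,i=6, bit27=1)
  nb ##.#.: next=#  (t=1,i=15, bit26=1)
  nb ##..#: next=#  (t=1,i=4, bit25=1)
  nb ##...: next=.  (t=0,i=20, bit24=0)
  nb #.###: next=.  (t=0,i=7, bit23=0)
  nb #.##.: next=#  (t=2,i=9, bit22=1)
  nb #.#.#: next=.  (t=2,i=15, bit21=0)
  nb #.#..: next=.  (t=1,i=16, bit20=0)
  nb #..##: next=#  (t=1,i=12, bit19=1)
  nb #..#.: next=#  (t=1,i=5, bit18=1)
  nb #...#: next=.  (t=1,i=8, bit17=0)
  nb #....: next=.  (t=0,i=21, bit16=0)
  nb .####: next=.  (t=0,i=12, bit15=0)
  nb .###.: next=.  (t=0,i=4, bit14=0)
  nb .##.#: next=.  (t=1,i=14, bit13=0)
  nb .##..: next=.  (t=6,i=21, bit12=0)
  nb .#.##: next=.  (t=3,i=7, bit11=0)
  nb .#.#.: next=.  (t=2,i=16, bit10=0)
  nb .#..#: next=.  (t=1,i=11, bit9=0)
  nb .#...: next=#  (t=1,i=7, bit8=1)
  nb ..###: next=#  (t=0,i=3, bit7=1)
  nb ..##.: next=#  (t=1,i=13, bit6=1)
  nb ..#.#: next=.  (t=3,i=18, bit5=0)
  nb ..#..: next=#  (t=1,i=6, bit4=1)
  nb ...##: next=#  (t=0,i=2, bit3=1)
  nb ...#.: next=#  (t=1,i=9, bit2=1)
  nb ....#: next=#  (t=0,i=1, bit1=1)
  nb .....: next=.  (t=0,i=0, bit0=0)
  bits 11001110010011000000000111011110 = 3461087710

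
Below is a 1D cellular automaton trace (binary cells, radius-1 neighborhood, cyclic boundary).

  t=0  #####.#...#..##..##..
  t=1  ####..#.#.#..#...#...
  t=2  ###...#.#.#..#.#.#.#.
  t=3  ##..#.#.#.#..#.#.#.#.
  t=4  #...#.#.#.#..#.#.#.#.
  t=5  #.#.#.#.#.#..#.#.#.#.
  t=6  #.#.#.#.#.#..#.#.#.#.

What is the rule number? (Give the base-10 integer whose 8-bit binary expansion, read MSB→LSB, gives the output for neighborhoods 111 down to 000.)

  nb ###: next=#  (t=0,i=1, bit7=1)
  nb ##.: next=.  (t=0,i=4, bit6=0)
  nb #.#: next=.  (t=0,i=5, bit5=0)
  nb #..: next=.  (t=0,i=7, bit4=0)
  nb .##: next=#  (t=0,i=0, bit3=1)
  nb .#.: next=#  (t=0,i=6, bit2=1)
  nb ..#: next=.  (t=0,i=9, bit1=0)
  nb ...: next=#  (t=0,i=8, bit0=1)
  bits 10001101 = 141

141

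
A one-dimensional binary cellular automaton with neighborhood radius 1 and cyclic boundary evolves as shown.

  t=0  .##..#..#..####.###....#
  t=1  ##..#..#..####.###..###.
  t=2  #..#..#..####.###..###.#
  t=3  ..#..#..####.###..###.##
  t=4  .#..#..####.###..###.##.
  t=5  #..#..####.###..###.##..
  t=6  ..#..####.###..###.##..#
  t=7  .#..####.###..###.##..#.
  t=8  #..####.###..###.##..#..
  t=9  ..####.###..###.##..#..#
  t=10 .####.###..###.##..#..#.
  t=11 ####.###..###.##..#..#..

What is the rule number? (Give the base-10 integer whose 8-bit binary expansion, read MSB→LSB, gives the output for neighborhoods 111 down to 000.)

171

  ###|#  b7=1 t=0,i=12
  ##.|.  b6=0 t=0,i=2
  #.#|#  b5=1 t=0,i=0
  #..|.  b4=0 t=0,i=3
  .##|#  b3=1 t=0,i=1
  .#.|.  b2=0 t=0,i=5
  ..#|#  b1=1 t=0,i=4
  ...|#  b0=1 t=0,i=20
  bits 10101011 = 171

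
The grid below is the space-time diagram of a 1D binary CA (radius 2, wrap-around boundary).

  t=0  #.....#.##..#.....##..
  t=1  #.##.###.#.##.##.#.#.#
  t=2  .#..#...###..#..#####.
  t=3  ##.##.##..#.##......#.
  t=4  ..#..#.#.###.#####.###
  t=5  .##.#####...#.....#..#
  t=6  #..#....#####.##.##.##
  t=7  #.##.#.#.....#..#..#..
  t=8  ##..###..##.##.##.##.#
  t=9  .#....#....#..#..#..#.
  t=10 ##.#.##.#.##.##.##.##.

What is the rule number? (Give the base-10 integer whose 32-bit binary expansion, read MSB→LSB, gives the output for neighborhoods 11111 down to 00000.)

  #####|.  b31=0 t=2,i=18
  ####.|.  b30=0 t=2,i=19
  ###.#|.  b29=0 t=1,i=7
  ###..|#  b28=1 t=2,i=10
  ##.##|#  b27=1 t=1,i=1
  ##.#.|#  b26=1 t=1,i=8
  ##..#|.  b25=0 t=0,i=10
  ##...|#  b24=1 t=3,i=14
  #.###|.  b23=0 t=1,i=5
  #.##.|.  b22=0 t=0,i=8
  #.#.#|#  b21=1 t=1,i=9
  #.#..|.  b20=0 t=7,i=7
  #..##|.  b19=0 t=2,i=15
  #..#.|#  b18=1 t=0,i=11
  #...#|#  b17=1 t=2,i=6
  #....|#  b16=1 t=0,i=2
  .####|.  b15=0 t=2,i=17
  .###.|.  b14=0 t=1,i=6
  .##.#|.  b13=0 t=1,i=0
  .##..|#  b12=1 t=0,i=9
  .#.##|#  b11=1 t=0,i=7
  .#.#.|#  b10=1 t=1,i=18
  .#..#|.  b9=0 t=2,i=2
  .#...|.  b8=0 t=0,i=1
  ..###|.  b7=0 t=2,i=8
  ..##.|.  b6=0 t=0,i=18
  ..#.#|#  b5=1 t=0,i=6
  ..#..|#  b4=1 t=0,i=0
  ...##|#  b3=1 t=0,i=17
  ...#.|#  b2=1 t=0,i=5
  ....#|.  b1=0 t=0,i=4
  .....|#  b0=1 t=0,i=3
  bits 00011101001001110001110000111101 = 489102397

489102397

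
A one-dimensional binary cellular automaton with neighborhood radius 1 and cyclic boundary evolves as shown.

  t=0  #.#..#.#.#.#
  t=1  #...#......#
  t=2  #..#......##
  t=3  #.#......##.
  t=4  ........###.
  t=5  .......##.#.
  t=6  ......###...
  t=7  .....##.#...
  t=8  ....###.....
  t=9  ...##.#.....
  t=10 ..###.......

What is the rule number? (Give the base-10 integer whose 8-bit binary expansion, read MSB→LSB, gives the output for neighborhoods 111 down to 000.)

74

  [7] ### => .  t=2,i=11
  [6] ##. => #  t=0,i=0
  [5] #.# => .  t=0,i=1
  [4] #.. => .  t=0,i=3
  [3] .## => #  t=0,i=11
  [2] .#. => .  t=0,i=2
  [1] ..# => #  t=0,i=4
  [0] ... => .  t=1,i=2
  bits 01001010 = 74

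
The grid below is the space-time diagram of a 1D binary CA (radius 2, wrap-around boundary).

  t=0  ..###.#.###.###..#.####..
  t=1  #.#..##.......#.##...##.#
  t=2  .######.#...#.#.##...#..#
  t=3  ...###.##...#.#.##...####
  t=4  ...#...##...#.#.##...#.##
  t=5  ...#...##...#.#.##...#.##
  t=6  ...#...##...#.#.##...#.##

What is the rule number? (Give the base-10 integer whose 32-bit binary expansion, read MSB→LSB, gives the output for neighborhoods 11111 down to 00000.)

  nb #####: next=#  (t=2,i=3, bit31=1)
  nb ####.: next=#  (t=0,i=21, bit30=1)
  nb ###.#: next=.  (t=0,i=4, bit29=0)
  nb ###..: next=#  (t=0,i=14, bit28=1)
  nb ##.##: next=.  (t=0,i=11, bit27=0)
  nb ##.#.: next=#  (t=0,i=5, bit26=1)
  nb ##..#: next=.  (t=0,i=15, bit25=0)
  nb ##...: next=.  (t=0,i=23, bit24=0)
  nb #.###: next=.  (t=0,i=8, bit23=0)
  nb #.##.: next=#  (t=1,i=16, bit22=1)
  nb #.#.#: next=#  (t=0,i=6, bit21=1)
  nb #.#..: next=#  (t=1,i=2, bit20=1)
  nb #..##: next=#  (t=1,i=4, bit19=1)
  nb #..#.: next=#  (t=0,i=16, bit18=1)
  nb #...#: next=.  (t=1,i=19, bit17=0)
  nb #....: next=#  (t=0,i=24, bit16=1)
  nb .####: next=.  (t=0,i=20, bit15=0)
  nb .###.: next=.  (t=0,i=3, bit14=0)
  nb .##.#: next=.  (t=1,i=0, bit13=0)
  nb .##..: next=#  (t=1,i=6, bit12=1)
  nb .#.##: next=.  (t=0,i=7, bit11=0)
  nb .#.#.: next=.  (t=2,i=13, bit10=0)
  nb .#..#: next=#  (t=1,i=3, bit9=1)
  nb .#...: next=.  (t=2,i=9, bit8=0)
  nb ..###: next=#  (t=0,i=2, bit7=1)
  nb ..##.: next=#  (t=1,i=5, bit6=1)
  nb ..#.#: next=#  (t=0,i=17, bit5=1)
  nb ..#..: next=#  (t=2,i=21, bit4=1)
  nb ...##: next=.  (t=0,i=1, bit3=0)
  nb ...#.: next=.  (t=1,i=13, bit2=0)
  nb ....#: next=#  (t=0,i=0, bit1=1)
  nb .....: next=.  (t=1,i=9, bit0=0)
  bits 11010100011111010001001011110010 = 3564966642

3564966642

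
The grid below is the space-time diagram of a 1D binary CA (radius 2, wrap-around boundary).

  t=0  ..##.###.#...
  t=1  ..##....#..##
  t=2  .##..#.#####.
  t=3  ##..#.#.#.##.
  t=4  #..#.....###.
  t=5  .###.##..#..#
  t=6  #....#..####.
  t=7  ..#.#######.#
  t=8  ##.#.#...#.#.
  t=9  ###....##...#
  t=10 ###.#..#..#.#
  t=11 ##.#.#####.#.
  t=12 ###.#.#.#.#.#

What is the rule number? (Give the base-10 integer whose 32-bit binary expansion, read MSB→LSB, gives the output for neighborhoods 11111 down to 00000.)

  #####|.  b31=0 t=2,i=9
  ####.|#  b30=1 t=2,i=10
  ###.#|.  b29=0 t=0,i=7
  ###..|#  b28=1 t=2,i=11
  ##.##|.  b27=0 t=0,i=4
  ##.#.|#  b26=1 t=0,i=8
  ##..#|.  b25=0 t=1,i=0
  ##...|.  b24=0 t=1,i=4
  #.###|.  b23=0 t=0,i=5
  #.##.|#  b22=1 t=3,i=0
  #.#.#|.  b21=0 t=3,i=6
  #.#..|.  b20=0 t=0,i=9
  #..##|#  b19=1 t=1,i=1
  #..#.|#  b18=1 t=2,i=4
  #...#|#  b17=1 t=8,i=7
  #....|#  b16=1 t=0,i=11
  .####|#  b15=1 t=2,i=8
  .###.|.  b14=0 t=0,i=6
  .##.#|#  b13=1 t=0,i=3
  .##..|.  b12=0 t=1,i=3
  .#.##|#  b11=1 t=2,i=6
  .#.#.|.  b10=0 t=3,i=5
  .#..#|#  b9=1 t=1,i=9
  .#...|.  b8=0 t=0,i=10
  ..###|#  b7=1 t=4,i=9
  ..##.|#  b6=1 t=0,i=2
  ..#.#|.  b5=0 t=2,i=5
  ..#..|#  b4=1 t=1,i=8
  ...##|.  b3=0 t=0,i=1
  ...#.|#  b2=1 t=1,i=7
  ....#|.  b1=0 t=0,i=0
  .....|#  b0=1 t=0,i=12
  bits 01010100010011111010101011010101 = 1414507221

1414507221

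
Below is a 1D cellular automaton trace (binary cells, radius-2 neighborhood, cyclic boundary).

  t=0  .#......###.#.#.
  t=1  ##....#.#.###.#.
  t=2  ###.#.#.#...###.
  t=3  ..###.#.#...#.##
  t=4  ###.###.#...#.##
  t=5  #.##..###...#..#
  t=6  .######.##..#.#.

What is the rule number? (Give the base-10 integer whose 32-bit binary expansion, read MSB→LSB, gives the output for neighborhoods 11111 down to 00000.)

  #####|#  b31=1 t=4,i=0
  ####.|.  b30=0 t=4,i=1
  ###.#|#  b29=1 t=0,i=10
  ###..|#  b28=1 t=5,i=8
  ##.##|#  b27=1 t=2,i=15
  ##.#.|#  b26=1 t=0,i=11
  ##..#|#  b25=1 t=3,i=0
  ##...|#  b24=1 t=1,i=2
  #.###|.  b23=0 t=1,i=10
  #.##.|#  b22=1 t=1,i=0
  #.#.#|#  b21=1 t=0,i=12
  #.#..|#  b20=1 t=0,i=14
  #..##|#  b19=1 t=3,i=1
  #..#.|#  b18=1 t=0,i=0
  #...#|.  b17=0 t=2,i=10
  #....|.  b16=0 t=0,i=3
  .####|#  b15=1 t=4,i=15
  .###.|.  b14=0 t=0,i=9
  .##.#|.  b13=0 t=5,i=0
  .##..|#  b12=1 t=1,i=1
  .#.##|.  b11=0 t=1,i=9
  .#.#.|.  b10=0 t=0,i=13
  .#..#|.  b9=0 t=0,i=15
  .#...|.  b8=0 t=0,i=2
  ..###|#  b7=1 t=0,i=8
  ..##.|.  b6=0 t=5,i=15
  ..#.#|#  b5=1 t=1,i=6
  ..#..|#  b4=1 t=0,i=1
  ...##|.  b3=0 t=0,i=7
  ...#.|.  b2=0 t=1,i=5
  ....#|#  b1=1 t=0,i=6
  .....|.  b0=0 t=0,i=4
  bits 10111111011111001001000010110010 = 3212611762

3212611762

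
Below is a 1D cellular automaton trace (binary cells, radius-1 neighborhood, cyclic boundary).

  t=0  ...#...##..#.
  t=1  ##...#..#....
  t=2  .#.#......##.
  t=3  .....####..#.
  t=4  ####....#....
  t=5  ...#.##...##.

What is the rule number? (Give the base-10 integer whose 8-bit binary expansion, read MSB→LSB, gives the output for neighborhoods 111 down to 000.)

65

  ###|.  b7=0 t=3,i=6
  ##.|#  b6=1 t=0,i=8
  #.#|.  b5=0 t=2,i=2
  #..|.  b4=0 t=0,i=4
  .##|.  b3=0 t=0,i=7
  .#.|.  b2=0 t=0,i=3
  ..#|.  b1=0 t=0,i=2
  ...|#  b0=1 t=0,i=0
  bits 01000001 = 65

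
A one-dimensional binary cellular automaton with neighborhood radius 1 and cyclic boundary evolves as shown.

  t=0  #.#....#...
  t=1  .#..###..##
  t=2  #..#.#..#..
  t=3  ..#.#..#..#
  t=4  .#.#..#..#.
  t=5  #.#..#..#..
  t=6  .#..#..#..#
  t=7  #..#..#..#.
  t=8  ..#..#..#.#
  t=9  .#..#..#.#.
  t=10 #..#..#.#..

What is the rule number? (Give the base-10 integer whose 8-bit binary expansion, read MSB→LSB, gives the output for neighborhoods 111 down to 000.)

  ###|#  b7=1 t=1,i=5
  ##.|.  b6=0 t=1,i=6
  #.#|#  b5=1 t=0,i=1
  #..|.  b4=0 t=0,i=3
  .##|.  b3=0 t=1,i=4
  .#.|.  b2=0 t=0,i=0
  ..#|#  b1=1 t=0,i=6
  ...|#  b0=1 t=0,i=4
  bits 10100011 = 163

163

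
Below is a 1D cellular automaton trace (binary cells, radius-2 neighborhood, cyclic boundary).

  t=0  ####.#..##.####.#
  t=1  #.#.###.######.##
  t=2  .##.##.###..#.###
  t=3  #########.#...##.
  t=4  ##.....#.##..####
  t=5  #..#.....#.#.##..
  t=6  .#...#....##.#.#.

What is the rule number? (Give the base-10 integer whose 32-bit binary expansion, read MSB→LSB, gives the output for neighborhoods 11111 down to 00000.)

  nb #####: next=.  (t=0,i=1, bit31=0)
  nb ####.: next=#  (t=0,i=2, bit30=1)
  nb ###.#: next=.  (t=0,i=3, bit29=0)
  nb ###..: next=.  (t=2,i=9, bit28=0)
  nb ##.##: next=#  (t=0,i=10, bit27=1)
  nb ##.#.: next=#  (t=0,i=4, bit26=1)
  nb ##..#: next=#  (t=2,i=10, bit25=1)
  nb ##...: next=.  (t=4,i=2, bit24=0)
  nb #.###: next=#  (t=0,i=11, bit23=1)
  nb #.##.: next=#  (t=2,i=1, bit22=1)
  nb #.#.#: next=#  (t=1,i=2, bit21=1)
  nb #.#..: next=#  (t=0,i=5, bit20=1)
  nb #..##: next=.  (t=0,i=7, bit19=0)
  nb #..#.: next=.  (t=2,i=11, bit18=0)
  nb #...#: next=.  (t=3,i=12, bit17=0)
  nb #....: next=#  (t=4,i=3, bit16=1)
  nb .####: next=#  (t=0,i=0, bit15=1)
  nb .###.: next=#  (t=1,i=5, bit14=1)
  nb .##.#: next=#  (t=0,i=9, bit13=1)
  nb .##..: next=.  (t=4,i=10, bit12=0)
  nb .#.##: next=.  (t=1,i=3, bit11=0)
  nb .#.#.: next=#  (t=5,i=10, bit10=1)
  nb .#..#: next=#  (t=0,i=6, bit9=1)
  nb .#...: next=.  (t=3,i=11, bit8=0)
  nb ..###: next=#  (t=4,i=13, bit7=1)
  nb ..##.: next=#  (t=0,i=8, bit6=1)
  nb ..#.#: next=.  (t=2,i=12, bit5=0)
  nb ..#..: next=.  (t=5,i=0, bit4=0)
  nb ...##: next=#  (t=3,i=13, bit3=1)
  nb ...#.: next=.  (t=4,i=6, bit2=0)
  nb ....#: next=.  (t=4,i=5, bit1=0)
  nb .....: next=.  (t=4,i=4, bit0=0)
  bits 01001110111100011110011011001000 = 1324476104

1324476104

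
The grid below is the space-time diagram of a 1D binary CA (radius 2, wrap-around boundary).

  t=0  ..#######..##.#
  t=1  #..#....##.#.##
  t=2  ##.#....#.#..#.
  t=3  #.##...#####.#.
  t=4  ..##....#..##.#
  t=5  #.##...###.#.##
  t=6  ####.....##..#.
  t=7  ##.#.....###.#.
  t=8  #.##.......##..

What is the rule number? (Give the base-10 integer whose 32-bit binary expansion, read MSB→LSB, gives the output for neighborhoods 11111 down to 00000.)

  [31] ##### => .  t=0,i=4
  [30] ####. => .  t=0,i=7
  [29] ###.# => #  t=3,i=11
  [28] ###.. => #  t=0,i=8
  [27] ##.## => #  t=5,i=1
  [26] ##.#. => #  t=0,i=13
  [25] ##..# => #  t=0,i=9
  [24] ##... => .  t=3,i=4
  [23] #.### => #  t=1,i=13
  [22] #.##. => #  t=2,i=0
  [21] #.#.# => .  t=1,i=11
  [20] #.#.. => #  t=0,i=14
  [19] #..## => .  t=0,i=1
  [18] #..#. => .  t=1,i=2
  [17] #...# => .  t=3,i=5
  [16] #.... => .  t=1,i=5
  [15] .#### => #  t=0,i=3
  [14] .###. => .  t=1,i=14
  [13] .##.# => .  t=0,i=12
  [12] .##.. => #  t=3,i=3
  [11] .#.## => .  t=1,i=12
  [10] .#.#. => #  t=2,i=9
  [9] .#..# => #  t=0,i=0
  [8] .#... => .  t=1,i=4
  [7] ..### => .  t=0,i=2
  [6] ..##. => #  t=0,i=11
  [5] ..#.# => #  t=2,i=8
  [4] ..#.. => #  t=1,i=3
  [3] ...## => .  t=1,i=7
  [2] ...#. => #  t=2,i=7
  [1] ....# => .  t=1,i=6
  [0] ..... => .  t=6,i=6
  bits 00111110110100001001011001110100 = 1053857396

1053857396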